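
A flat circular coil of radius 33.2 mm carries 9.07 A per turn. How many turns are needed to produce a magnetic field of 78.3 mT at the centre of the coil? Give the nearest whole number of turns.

N = 456

For an N-turn coil, B = Nμ₀I/(2R). A single turn gives B₁ = 1.72×10⁻⁴ T with R = 0.0332 m.
N = B/B₁ = 7.83×10⁻² / 1.72×10⁻⁴ = 456.16.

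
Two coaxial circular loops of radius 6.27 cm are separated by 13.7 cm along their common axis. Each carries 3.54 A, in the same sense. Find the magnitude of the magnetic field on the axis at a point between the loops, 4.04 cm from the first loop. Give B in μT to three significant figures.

Each loop contributes B = μ₀IR²/[2(R²+z²)^(3/2)] on the axis, with z measured from that loop.
Loop 1 (z = 0.0404 m): B₁ = 2.11×10⁻⁵ T. Loop 2 (z = 0.0966 m): B₂ = 5.72×10⁻⁶ T.
The fields add: B = B₁ + B₂ = 2.68×10⁻⁵ T.

B ≈ 26.8 μT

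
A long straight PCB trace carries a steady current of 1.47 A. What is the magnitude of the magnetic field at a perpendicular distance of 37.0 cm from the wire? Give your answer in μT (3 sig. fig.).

B ≈ 0.795 μT

For an infinitely long straight wire, B = μ₀I/(2πd).
B = (4π×10⁻⁷ × 1.47) / (2π × 0.37) = 7.95×10⁻⁷ T.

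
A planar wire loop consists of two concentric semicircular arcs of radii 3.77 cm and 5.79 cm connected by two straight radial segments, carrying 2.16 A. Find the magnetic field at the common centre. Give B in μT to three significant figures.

The radial connectors point toward the centre, so dl × r̂ = 0 and they contribute nothing.
Each semicircle gives μ₀I/(4R): inner arc 1.80×10⁻⁵ T, outer arc 1.17×10⁻⁵ T.
The two arcs carry current in opposite angular senses, so their fields oppose: B = |1.80×10⁻⁵ − 1.17×10⁻⁵| = 6.28×10⁻⁶ T.

B ≈ 6.28 μT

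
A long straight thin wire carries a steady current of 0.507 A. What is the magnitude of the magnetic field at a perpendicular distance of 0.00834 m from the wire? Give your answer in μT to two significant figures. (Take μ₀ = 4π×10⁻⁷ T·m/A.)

B ≈ 12 μT

For an infinitely long straight wire, B = μ₀I/(2πd).
B = (4π×10⁻⁷ × 0.507) / (2π × 0.00834) = 1.22×10⁻⁵ T.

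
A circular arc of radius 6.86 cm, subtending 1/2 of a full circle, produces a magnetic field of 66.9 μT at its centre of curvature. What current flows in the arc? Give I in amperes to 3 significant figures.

I ≈ 14.6 A

For a circular arc, B = μ₀Iφ/(4πR) with φ in radians; here φ = 3.142 rad.
So I = 4πRB/(μ₀φ) = 4π × 0.0686 × 6.69×10⁻⁵ / (4π×10⁻⁷ × 3.142) = 14.6 A.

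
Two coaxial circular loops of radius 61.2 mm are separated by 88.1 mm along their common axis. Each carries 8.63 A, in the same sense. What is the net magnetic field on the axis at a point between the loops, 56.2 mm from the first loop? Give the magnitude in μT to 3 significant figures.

Each loop contributes B = μ₀IR²/[2(R²+z²)^(3/2)] on the axis, with z measured from that loop.
Loop 1 (z = 0.0562 m): B₁ = 3.54×10⁻⁵ T. Loop 2 (z = 0.0319 m): B₂ = 6.18×10⁻⁵ T.
The fields add: B = B₁ + B₂ = 9.72×10⁻⁵ T.

B ≈ 97.2 μT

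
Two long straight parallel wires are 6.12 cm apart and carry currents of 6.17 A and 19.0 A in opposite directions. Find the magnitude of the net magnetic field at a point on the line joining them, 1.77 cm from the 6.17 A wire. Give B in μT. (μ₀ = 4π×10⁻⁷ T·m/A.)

B ≈ 157 μT

Each long wire gives B = μ₀I/(2πd). Distances are d₁ = 0.0177 m and d₂ = 0.0435 m.
B₁ = 6.97×10⁻⁵ T, B₂ = 8.74×10⁻⁵ T.
Between antiparallel currents both contributions point the same way, so they add. B = B₁ + B₂ = 6.97×10⁻⁵ + 8.74×10⁻⁵ = 1.57×10⁻⁴ T.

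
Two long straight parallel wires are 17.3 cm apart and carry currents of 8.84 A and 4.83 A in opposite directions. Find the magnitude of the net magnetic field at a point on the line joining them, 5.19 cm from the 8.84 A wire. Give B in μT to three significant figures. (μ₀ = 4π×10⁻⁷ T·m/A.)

Each long wire gives B = μ₀I/(2πd). Distances are d₁ = 0.0519 m and d₂ = 0.1211 m.
B₁ = 3.41×10⁻⁵ T, B₂ = 7.98×10⁻⁶ T.
Between antiparallel currents both contributions point the same way, so they add. B = B₁ + B₂ = 3.41×10⁻⁵ + 7.98×10⁻⁶ = 4.20×10⁻⁵ T.

B ≈ 42.0 μT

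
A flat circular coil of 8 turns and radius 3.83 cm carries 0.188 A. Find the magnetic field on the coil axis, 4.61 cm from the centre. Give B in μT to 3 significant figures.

For an N-turn flat coil, B = Nμ₀IR²/[2(R²+z²)^(3/2)] with R = 0.0383 m, z = 0.0461 m.
B = 8 × 8.05×10⁻⁷ T = 6.44×10⁻⁶ T.

B ≈ 6.44 μT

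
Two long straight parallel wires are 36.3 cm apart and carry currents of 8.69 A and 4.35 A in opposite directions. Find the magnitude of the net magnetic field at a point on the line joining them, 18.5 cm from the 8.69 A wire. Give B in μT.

Each long wire gives B = μ₀I/(2πd). Distances are d₁ = 0.185 m and d₂ = 0.178 m.
B₁ = 9.39×10⁻⁶ T, B₂ = 4.89×10⁻⁶ T.
Between antiparallel currents both contributions point the same way, so they add. B = B₁ + B₂ = 9.39×10⁻⁶ + 4.89×10⁻⁶ = 1.43×10⁻⁵ T.

B ≈ 14.3 μT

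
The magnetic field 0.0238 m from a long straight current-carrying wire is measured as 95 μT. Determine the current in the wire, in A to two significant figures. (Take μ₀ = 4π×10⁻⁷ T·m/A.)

For a long straight wire B = μ₀I/(2πd), so I = 2πdB/μ₀.
I = 2π × 0.0238 × 9.50×10⁻⁵ / (4π×10⁻⁷) = 11.3 A.

I ≈ 11 A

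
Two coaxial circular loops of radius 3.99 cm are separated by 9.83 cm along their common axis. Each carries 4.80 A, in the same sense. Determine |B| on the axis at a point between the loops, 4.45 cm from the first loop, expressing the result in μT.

Each loop contributes B = μ₀IR²/[2(R²+z²)^(3/2)] on the axis, with z measured from that loop.
Loop 1 (z = 0.0445 m): B₁ = 2.25×10⁻⁵ T. Loop 2 (z = 0.0538 m): B₂ = 1.60×10⁻⁵ T.
The fields add: B = B₁ + B₂ = 3.85×10⁻⁵ T.

B ≈ 38.5 μT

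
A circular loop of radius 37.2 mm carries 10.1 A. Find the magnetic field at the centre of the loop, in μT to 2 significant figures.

At the centre of a circular loop the Biot–Savart law gives B = μ₀I/(2R).
B = (4π×10⁻⁷ × 10.1) / (2 × 0.0372) = 1.71×10⁻⁴ T.

B ≈ 170 μT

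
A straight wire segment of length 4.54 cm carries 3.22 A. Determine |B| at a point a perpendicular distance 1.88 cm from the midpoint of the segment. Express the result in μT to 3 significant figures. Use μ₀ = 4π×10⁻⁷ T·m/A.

For a finite straight segment, B = (μ₀I/4πd)(sinθ₁ + sinθ₂), where θ₁, θ₂ are the angles from the perpendicular to each end.
The perpendicular from the point meets the wire at its midpoint, so each end is L/2 = 0.0227 m away along the wire.
sinθ₁ = 0.0227/√(0.0227²+0.0188²) = 0.7702; sinθ₂ = 0.0227/√(0.0227²+0.0188²) = 0.7702.
B = (4π×10⁻⁷ × 3.22) / (4π × 0.0188) × (0.7702 + 0.7702) = 2.64×10⁻⁵ T.

B ≈ 26.4 μT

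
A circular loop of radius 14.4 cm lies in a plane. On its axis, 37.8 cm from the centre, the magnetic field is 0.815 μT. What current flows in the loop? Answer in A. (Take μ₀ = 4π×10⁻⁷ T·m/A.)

On the axis of a loop, B = μ₀IR²/[2(R²+z²)^(3/2)], so I = 2B(R²+z²)^(3/2)/(μ₀R²).
R² + z² = 0.02074 + 0.1429 = 0.1636 m²; raised to 3/2 gives 6.62×10⁻² m³.
I = 2 × 8.15×10⁻⁷ × 6.62×10⁻² / (1.26×10⁻⁶ × 0.02074) = 4.14 A.

I ≈ 4.14 A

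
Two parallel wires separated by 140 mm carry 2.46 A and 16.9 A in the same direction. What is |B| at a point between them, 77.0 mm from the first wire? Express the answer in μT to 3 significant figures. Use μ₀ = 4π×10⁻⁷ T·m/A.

B ≈ 47.3 μT

Each long wire gives B = μ₀I/(2πd). Distances are d₁ = 0.077 m and d₂ = 0.063 m.
B₁ = 6.39×10⁻⁶ T, B₂ = 5.37×10⁻⁵ T.
Between parallel currents the two contributions point in opposite directions, so they subtract. B = |B₁ − B₂| = |6.39×10⁻⁶ − 5.37×10⁻⁵| = 4.73×10⁻⁵ T.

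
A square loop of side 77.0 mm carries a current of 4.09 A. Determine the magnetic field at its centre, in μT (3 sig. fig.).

B ≈ 60.1 μT

Each side is a finite straight segment at perpendicular distance d = a/(2 tan(π/4)) = 0.0385 m from the centre, with end-angles ±π/4.
One side contributes B₁ = (μ₀I/4πd)·2 sin(π/4) = 1.50×10⁻⁵ T.
All 4 sides add in the same direction: B = 4 × 1.50×10⁻⁵ = 6.01×10⁻⁵ T.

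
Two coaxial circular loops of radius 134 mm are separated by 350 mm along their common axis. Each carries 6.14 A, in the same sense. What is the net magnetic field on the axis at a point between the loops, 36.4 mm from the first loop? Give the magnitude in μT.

B ≈ 27.6 μT

Each loop contributes B = μ₀IR²/[2(R²+z²)^(3/2)] on the axis, with z measured from that loop.
Loop 1 (z = 0.0364 m): B₁ = 2.59×10⁻⁵ T. Loop 2 (z = 0.3136 m): B₂ = 1.75×10⁻⁶ T.
The fields add: B = B₁ + B₂ = 2.76×10⁻⁵ T.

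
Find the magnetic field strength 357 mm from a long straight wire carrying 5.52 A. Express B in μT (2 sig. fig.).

B ≈ 3.1 μT

For an infinitely long straight wire, B = μ₀I/(2πd).
B = (4π×10⁻⁷ × 5.52) / (2π × 0.357) = 3.09×10⁻⁶ T.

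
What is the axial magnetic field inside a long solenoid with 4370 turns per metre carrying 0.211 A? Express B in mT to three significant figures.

Inside a long solenoid, B = μ₀nI with n = 4370 turns/m.
B = 4π×10⁻⁷ × 4370 × 0.211 = 1.16×10⁻³ T.

B ≈ 1.16 mT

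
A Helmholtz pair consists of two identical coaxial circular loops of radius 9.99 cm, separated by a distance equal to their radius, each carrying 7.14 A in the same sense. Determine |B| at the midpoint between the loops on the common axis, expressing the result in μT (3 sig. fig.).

Each loop contributes B = μ₀IR²/[2(R²+z²)^(3/2)] on the axis, with z measured from that loop.
Loop 1 (z = 0.04995 m): B₁ = 3.21×10⁻⁵ T. Loop 2 (z = 0.04995 m): B₂ = 3.21×10⁻⁵ T.
The fields add: B = B₁ + B₂ = 6.43×10⁻⁵ T.

B ≈ 64.3 μT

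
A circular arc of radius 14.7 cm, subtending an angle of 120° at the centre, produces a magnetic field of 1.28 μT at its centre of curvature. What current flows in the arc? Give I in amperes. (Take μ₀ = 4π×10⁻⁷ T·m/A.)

For a circular arc, B = μ₀Iφ/(4πR) with φ in radians; here φ = 2.094 rad.
So I = 4πRB/(μ₀φ) = 4π × 0.147 × 1.28×10⁻⁶ / (4π×10⁻⁷ × 2.094) = 0.898 A.

I ≈ 0.898 A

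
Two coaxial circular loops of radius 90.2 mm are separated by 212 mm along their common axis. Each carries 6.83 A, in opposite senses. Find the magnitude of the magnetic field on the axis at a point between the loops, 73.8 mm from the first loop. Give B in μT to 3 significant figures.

Each loop contributes B = μ₀IR²/[2(R²+z²)^(3/2)] on the axis, with z measured from that loop.
Loop 1 (z = 0.0738 m): B₁ = 2.21×10⁻⁵ T. Loop 2 (z = 0.1382 m): B₂ = 7.77×10⁻⁶ T.
The fields oppose: B = |B₁ − B₂| = 1.43×10⁻⁵ T.

B ≈ 14.3 μT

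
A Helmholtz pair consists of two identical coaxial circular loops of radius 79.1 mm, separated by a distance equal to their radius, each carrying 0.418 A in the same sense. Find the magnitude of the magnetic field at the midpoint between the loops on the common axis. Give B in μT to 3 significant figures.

B ≈ 4.75 μT

Each loop contributes B = μ₀IR²/[2(R²+z²)^(3/2)] on the axis, with z measured from that loop.
Loop 1 (z = 0.03955 m): B₁ = 2.38×10⁻⁶ T. Loop 2 (z = 0.03955 m): B₂ = 2.38×10⁻⁶ T.
The fields add: B = B₁ + B₂ = 4.75×10⁻⁶ T.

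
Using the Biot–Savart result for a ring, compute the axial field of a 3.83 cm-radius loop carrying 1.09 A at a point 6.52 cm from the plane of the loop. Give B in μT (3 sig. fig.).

B ≈ 2.32 μT

On the axis of a circular loop, B = μ₀IR² / [2(R²+z²)^(3/2)].
R² + z² = (0.0383)² + (0.0652)² = 0.005718 m², and (R²+z²)^(3/2) = 4.32×10⁻⁴ m³.
B = (4π×10⁻⁷ × 1.09 × 0.001467) / (2 × 4.32×10⁻⁴) = 2.32×10⁻⁶ T.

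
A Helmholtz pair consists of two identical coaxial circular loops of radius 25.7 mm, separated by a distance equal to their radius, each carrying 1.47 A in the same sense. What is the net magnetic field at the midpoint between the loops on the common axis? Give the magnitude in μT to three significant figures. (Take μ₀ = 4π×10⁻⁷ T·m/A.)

B ≈ 51.4 μT

Each loop contributes B = μ₀IR²/[2(R²+z²)^(3/2)] on the axis, with z measured from that loop.
Loop 1 (z = 0.01285 m): B₁ = 2.57×10⁻⁵ T. Loop 2 (z = 0.01285 m): B₂ = 2.57×10⁻⁵ T.
The fields add: B = B₁ + B₂ = 5.14×10⁻⁵ T.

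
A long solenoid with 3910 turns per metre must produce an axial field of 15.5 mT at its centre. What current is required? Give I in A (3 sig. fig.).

Inside a long solenoid B = μ₀nI with n = 3910 m⁻¹, so I = B/(μ₀n).
I = 1.55×10⁻² / (4π×10⁻⁷ × 3910) = 3.15 A.

I ≈ 3.15 A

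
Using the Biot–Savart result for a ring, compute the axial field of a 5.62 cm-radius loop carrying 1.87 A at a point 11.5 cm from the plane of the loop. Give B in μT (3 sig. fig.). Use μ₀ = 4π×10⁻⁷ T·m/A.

B ≈ 1.77 μT

On the axis of a circular loop, B = μ₀IR² / [2(R²+z²)^(3/2)].
R² + z² = (0.0562)² + (0.115)² = 0.01638 m², and (R²+z²)^(3/2) = 2.10×10⁻³ m³.
B = (4π×10⁻⁷ × 1.87 × 0.003158) / (2 × 2.10×10⁻³) = 1.77×10⁻⁶ T.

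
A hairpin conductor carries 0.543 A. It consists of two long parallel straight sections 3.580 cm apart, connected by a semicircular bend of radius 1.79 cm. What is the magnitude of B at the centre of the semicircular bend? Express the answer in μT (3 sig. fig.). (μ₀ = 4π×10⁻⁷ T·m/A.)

B ≈ 15.6 μT

The semicircular arc contributes B_arc = μ₀I·π/(4πR) = μ₀I/(4R) = 9.53×10⁻⁶ T.
Each semi-infinite lead is at perpendicular distance R = 0.0179 m from the centre, with the perpendicular foot at its near end, so it contributes μ₀I/(4πR); both point the same way, together 6.07×10⁻⁶ T.
Arc and leads all point the same direction: B = 9.53×10⁻⁶ + 6.07×10⁻⁶ = 1.56×10⁻⁵ T.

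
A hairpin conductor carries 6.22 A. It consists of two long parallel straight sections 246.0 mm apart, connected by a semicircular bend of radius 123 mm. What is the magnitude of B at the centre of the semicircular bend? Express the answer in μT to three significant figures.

B ≈ 26.0 μT

The semicircular arc contributes B_arc = μ₀I·π/(4πR) = μ₀I/(4R) = 1.59×10⁻⁵ T.
Each semi-infinite lead is at perpendicular distance R = 0.123 m from the centre, with the perpendicular foot at its near end, so it contributes μ₀I/(4πR); both point the same way, together 1.01×10⁻⁵ T.
Arc and leads all point the same direction: B = 1.59×10⁻⁵ + 1.01×10⁻⁵ = 2.60×10⁻⁵ T.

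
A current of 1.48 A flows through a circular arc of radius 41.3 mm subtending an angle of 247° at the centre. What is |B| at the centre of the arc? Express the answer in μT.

The Biot–Savart field of a circular arc at its centre is B = μ₀Iφ/(4πR), with φ = 4.311 rad.
B = (4π×10⁻⁷ × 1.48 × 4.311) / (4π × 0.0413) = 1.54×10⁻⁵ T.

B ≈ 15.4 μT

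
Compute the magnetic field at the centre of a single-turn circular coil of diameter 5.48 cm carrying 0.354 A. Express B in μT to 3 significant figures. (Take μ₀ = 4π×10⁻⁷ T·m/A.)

B ≈ 8.12 μT

At the centre of a circular loop the Biot–Savart law gives B = μ₀I/(2R) (so R = 0.0274 m).
B = (4π×10⁻⁷ × 0.354) / (2 × 0.0274) = 8.12×10⁻⁶ T.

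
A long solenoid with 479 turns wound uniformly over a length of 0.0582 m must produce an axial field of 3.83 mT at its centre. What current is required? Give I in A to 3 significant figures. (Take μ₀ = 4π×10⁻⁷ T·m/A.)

I ≈ 0.370 A

Inside a long solenoid B = μ₀nI with n = 8230 m⁻¹, so I = B/(μ₀n).
I = 3.83×10⁻³ / (4π×10⁻⁷ × 8230) = 0.370 A.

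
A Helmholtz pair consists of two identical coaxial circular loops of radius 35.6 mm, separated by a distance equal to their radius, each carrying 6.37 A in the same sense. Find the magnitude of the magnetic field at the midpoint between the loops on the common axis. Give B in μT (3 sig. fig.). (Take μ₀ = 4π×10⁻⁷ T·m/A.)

B ≈ 161 μT

Each loop contributes B = μ₀IR²/[2(R²+z²)^(3/2)] on the axis, with z measured from that loop.
Loop 1 (z = 0.0178 m): B₁ = 8.04×10⁻⁵ T. Loop 2 (z = 0.0178 m): B₂ = 8.04×10⁻⁵ T.
The fields add: B = B₁ + B₂ = 1.61×10⁻⁴ T.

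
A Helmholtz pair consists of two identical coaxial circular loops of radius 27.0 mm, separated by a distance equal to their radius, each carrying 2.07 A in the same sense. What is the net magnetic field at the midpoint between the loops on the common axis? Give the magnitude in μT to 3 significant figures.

Each loop contributes B = μ₀IR²/[2(R²+z²)^(3/2)] on the axis, with z measured from that loop.
Loop 1 (z = 0.0135 m): B₁ = 3.45×10⁻⁵ T. Loop 2 (z = 0.0135 m): B₂ = 3.45×10⁻⁵ T.
The fields add: B = B₁ + B₂ = 6.89×10⁻⁵ T.

B ≈ 68.9 μT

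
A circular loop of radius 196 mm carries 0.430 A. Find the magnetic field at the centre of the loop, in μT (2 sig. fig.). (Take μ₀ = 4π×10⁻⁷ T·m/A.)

B ≈ 1.4 μT

At the centre of a circular loop the Biot–Savart law gives B = μ₀I/(2R).
B = (4π×10⁻⁷ × 0.430) / (2 × 0.196) = 1.38×10⁻⁶ T.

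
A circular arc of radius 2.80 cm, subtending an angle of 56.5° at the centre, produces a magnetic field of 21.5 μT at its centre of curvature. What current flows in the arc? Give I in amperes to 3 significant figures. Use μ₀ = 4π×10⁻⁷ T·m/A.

I ≈ 6.10 A

For a circular arc, B = μ₀Iφ/(4πR) with φ in radians; here φ = 0.9861 rad.
So I = 4πRB/(μ₀φ) = 4π × 0.028 × 2.15×10⁻⁵ / (4π×10⁻⁷ × 0.9861) = 6.10 A.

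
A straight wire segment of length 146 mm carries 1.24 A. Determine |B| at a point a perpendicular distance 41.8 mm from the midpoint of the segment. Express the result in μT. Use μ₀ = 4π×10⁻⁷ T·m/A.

B ≈ 5.15 μT

For a finite straight segment, B = (μ₀I/4πd)(sinθ₁ + sinθ₂), where θ₁, θ₂ are the angles from the perpendicular to each end.
The perpendicular from the point meets the wire at its midpoint, so each end is L/2 = 0.073 m away along the wire.
sinθ₁ = 0.073/√(0.073²+0.0418²) = 0.8678; sinθ₂ = 0.073/√(0.073²+0.0418²) = 0.8678.
B = (4π×10⁻⁷ × 1.24) / (4π × 0.0418) × (0.8678 + 0.8678) = 5.15×10⁻⁶ T.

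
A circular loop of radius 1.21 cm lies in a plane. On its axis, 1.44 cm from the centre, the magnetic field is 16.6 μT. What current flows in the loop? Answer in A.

On the axis of a loop, B = μ₀IR²/[2(R²+z²)^(3/2)], so I = 2B(R²+z²)^(3/2)/(μ₀R²).
R² + z² = 0.0001464 + 0.0002074 = 0.0003538 m²; raised to 3/2 gives 6.65×10⁻⁶ m³.
I = 2 × 1.66×10⁻⁵ × 6.65×10⁻⁶ / (1.26×10⁻⁶ × 0.0001464) = 1.20 A.

I ≈ 1.20 A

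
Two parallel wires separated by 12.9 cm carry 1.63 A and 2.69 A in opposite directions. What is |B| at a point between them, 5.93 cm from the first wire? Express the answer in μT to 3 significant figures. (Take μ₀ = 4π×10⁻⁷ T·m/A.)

Each long wire gives B = μ₀I/(2πd). Distances are d₁ = 0.0593 m and d₂ = 0.0697 m.
B₁ = 5.50×10⁻⁶ T, B₂ = 7.72×10⁻⁶ T.
Between antiparallel currents both contributions point the same way, so they add. B = B₁ + B₂ = 5.50×10⁻⁶ + 7.72×10⁻⁶ = 1.32×10⁻⁵ T.

B ≈ 13.2 μT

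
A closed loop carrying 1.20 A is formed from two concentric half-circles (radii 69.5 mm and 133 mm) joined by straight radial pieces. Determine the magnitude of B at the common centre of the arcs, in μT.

The radial connectors point toward the centre, so dl × r̂ = 0 and they contribute nothing.
Each semicircle gives μ₀I/(4R): inner arc 5.42×10⁻⁶ T, outer arc 2.83×10⁻⁶ T.
The two arcs carry current in opposite angular senses, so their fields oppose: B = |5.42×10⁻⁶ − 2.83×10⁻⁶| = 2.59×10⁻⁶ T.

B ≈ 2.59 μT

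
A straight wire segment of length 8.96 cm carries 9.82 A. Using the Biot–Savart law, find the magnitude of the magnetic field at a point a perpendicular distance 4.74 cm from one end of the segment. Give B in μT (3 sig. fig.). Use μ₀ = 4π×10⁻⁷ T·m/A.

B ≈ 18.3 μT

For a finite straight segment, B = (μ₀I/4πd)(sinθ₁ + sinθ₂), where θ₁, θ₂ are the angles from the perpendicular to each end.
The perpendicular foot is at one end, so the two end-offsets along the wire are 0 and L = 0.0896 m.
sinθ₁ = 0/√(0²+0.0474²) = 0.0000; sinθ₂ = 0.0896/√(0.0896²+0.0474²) = 0.8839.
B = (4π×10⁻⁷ × 9.82) / (4π × 0.0474) × (0.0000 + 0.8839) = 1.83×10⁻⁵ T.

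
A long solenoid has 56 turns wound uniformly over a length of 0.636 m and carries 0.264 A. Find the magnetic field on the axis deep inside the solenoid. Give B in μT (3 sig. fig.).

B ≈ 29.2 μT

Inside a long solenoid, B = μ₀nI with n = 88.05 turns/m.
B = 4π×10⁻⁷ × 88.05 × 0.264 = 2.92×10⁻⁵ T.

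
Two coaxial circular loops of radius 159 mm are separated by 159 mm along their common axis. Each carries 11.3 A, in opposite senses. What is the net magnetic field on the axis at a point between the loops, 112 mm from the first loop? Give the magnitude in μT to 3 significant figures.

B ≈ 15.0 μT

Each loop contributes B = μ₀IR²/[2(R²+z²)^(3/2)] on the axis, with z measured from that loop.
Loop 1 (z = 0.112 m): B₁ = 2.44×10⁻⁵ T. Loop 2 (z = 0.047 m): B₂ = 3.94×10⁻⁵ T.
The fields oppose: B = |B₁ − B₂| = 1.50×10⁻⁵ T.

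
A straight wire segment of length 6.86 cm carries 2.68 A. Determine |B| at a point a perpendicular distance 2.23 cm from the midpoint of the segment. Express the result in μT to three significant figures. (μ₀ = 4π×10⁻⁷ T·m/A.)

B ≈ 20.2 μT

For a finite straight segment, B = (μ₀I/4πd)(sinθ₁ + sinθ₂), where θ₁, θ₂ are the angles from the perpendicular to each end.
The perpendicular from the point meets the wire at its midpoint, so each end is L/2 = 0.0343 m away along the wire.
sinθ₁ = 0.0343/√(0.0343²+0.0223²) = 0.8384; sinθ₂ = 0.0343/√(0.0343²+0.0223²) = 0.8384.
B = (4π×10⁻⁷ × 2.68) / (4π × 0.0223) × (0.8384 + 0.8384) = 2.02×10⁻⁵ T.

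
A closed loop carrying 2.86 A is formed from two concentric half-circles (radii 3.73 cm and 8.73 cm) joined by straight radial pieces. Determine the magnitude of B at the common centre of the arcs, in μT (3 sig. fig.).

B ≈ 13.8 μT

The radial connectors point toward the centre, so dl × r̂ = 0 and they contribute nothing.
Each semicircle gives μ₀I/(4R): inner arc 2.41×10⁻⁵ T, outer arc 1.03×10⁻⁵ T.
The two arcs carry current in opposite angular senses, so their fields oppose: B = |2.41×10⁻⁵ − 1.03×10⁻⁵| = 1.38×10⁻⁵ T.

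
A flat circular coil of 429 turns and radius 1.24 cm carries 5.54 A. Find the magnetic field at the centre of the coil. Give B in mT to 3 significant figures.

For an N-turn flat coil, B = Nμ₀I/(2R) with R = 0.0124 m.
B = 429 × 2.81×10⁻⁴ T = 0.120 T.

B ≈ 120 mT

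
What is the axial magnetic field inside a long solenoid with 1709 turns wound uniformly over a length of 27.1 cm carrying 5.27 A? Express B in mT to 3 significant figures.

B ≈ 41.8 mT

Inside a long solenoid, B = μ₀nI with n = 6306 turns/m.
B = 4π×10⁻⁷ × 6306 × 5.27 = 4.18×10⁻² T.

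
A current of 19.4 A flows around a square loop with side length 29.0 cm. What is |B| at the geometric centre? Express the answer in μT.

B ≈ 75.7 μT

Each side is a finite straight segment at perpendicular distance d = a/(2 tan(π/4)) = 0.145 m from the centre, with end-angles ±π/4.
One side contributes B₁ = (μ₀I/4πd)·2 sin(π/4) = 1.89×10⁻⁵ T.
All 4 sides add in the same direction: B = 4 × 1.89×10⁻⁵ = 7.57×10⁻⁵ T.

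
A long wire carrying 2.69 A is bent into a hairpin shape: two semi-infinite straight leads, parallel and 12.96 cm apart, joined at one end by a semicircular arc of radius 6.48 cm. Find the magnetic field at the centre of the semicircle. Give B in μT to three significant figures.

The semicircular arc contributes B_arc = μ₀I·π/(4πR) = μ₀I/(4R) = 1.30×10⁻⁵ T.
Each semi-infinite lead is at perpendicular distance R = 0.0648 m from the centre, with the perpendicular foot at its near end, so it contributes μ₀I/(4πR); both point the same way, together 8.30×10⁻⁶ T.
Arc and leads all point the same direction: B = 1.30×10⁻⁵ + 8.30×10⁻⁶ = 2.13×10⁻⁵ T.

B ≈ 21.3 μT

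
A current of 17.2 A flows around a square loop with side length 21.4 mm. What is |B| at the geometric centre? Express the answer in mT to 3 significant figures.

Each side is a finite straight segment at perpendicular distance d = a/(2 tan(π/4)) = 0.0107 m from the centre, with end-angles ±π/4.
One side contributes B₁ = (μ₀I/4πd)·2 sin(π/4) = 2.27×10⁻⁴ T.
All 4 sides add in the same direction: B = 4 × 2.27×10⁻⁴ = 9.09×10⁻⁴ T.

B ≈ 0.909 mT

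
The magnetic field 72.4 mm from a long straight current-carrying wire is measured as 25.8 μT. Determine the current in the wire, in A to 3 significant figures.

For a long straight wire B = μ₀I/(2πd), so I = 2πdB/μ₀.
I = 2π × 0.0724 × 2.58×10⁻⁵ / (4π×10⁻⁷) = 9.34 A.

I ≈ 9.34 A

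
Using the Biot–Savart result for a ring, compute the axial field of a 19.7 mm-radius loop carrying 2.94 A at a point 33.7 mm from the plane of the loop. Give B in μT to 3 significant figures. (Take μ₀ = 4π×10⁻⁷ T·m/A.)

B ≈ 12.1 μT

On the axis of a circular loop, B = μ₀IR² / [2(R²+z²)^(3/2)].
R² + z² = (0.0197)² + (0.0337)² = 0.001524 m², and (R²+z²)^(3/2) = 5.95×10⁻⁵ m³.
B = (4π×10⁻⁷ × 2.94 × 0.0003881) / (2 × 5.95×10⁻⁵) = 1.21×10⁻⁵ T.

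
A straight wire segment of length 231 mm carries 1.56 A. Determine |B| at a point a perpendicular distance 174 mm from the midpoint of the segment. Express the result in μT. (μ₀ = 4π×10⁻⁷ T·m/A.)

For a finite straight segment, B = (μ₀I/4πd)(sinθ₁ + sinθ₂), where θ₁, θ₂ are the angles from the perpendicular to each end.
The perpendicular from the point meets the wire at its midpoint, so each end is L/2 = 0.1155 m away along the wire.
sinθ₁ = 0.1155/√(0.1155²+0.174²) = 0.5530; sinθ₂ = 0.1155/√(0.1155²+0.174²) = 0.5530.
B = (4π×10⁻⁷ × 1.56) / (4π × 0.174) × (0.5530 + 0.5530) = 9.92×10⁻⁷ T.

B ≈ 0.992 μT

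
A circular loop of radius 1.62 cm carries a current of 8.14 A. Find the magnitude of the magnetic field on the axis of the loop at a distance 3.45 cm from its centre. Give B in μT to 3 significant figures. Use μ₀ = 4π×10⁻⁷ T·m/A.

On the axis of a circular loop, B = μ₀IR² / [2(R²+z²)^(3/2)].
R² + z² = (0.0162)² + (0.0345)² = 0.001453 m², and (R²+z²)^(3/2) = 5.54×10⁻⁵ m³.
B = (4π×10⁻⁷ × 8.14 × 0.0002624) / (2 × 5.54×10⁻⁵) = 2.42×10⁻⁵ T.

B ≈ 24.2 μT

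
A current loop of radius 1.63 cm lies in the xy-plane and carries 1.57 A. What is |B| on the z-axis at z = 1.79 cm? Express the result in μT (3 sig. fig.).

On the axis of a circular loop, B = μ₀IR² / [2(R²+z²)^(3/2)].
R² + z² = (0.0163)² + (0.0179)² = 0.0005861 m², and (R²+z²)^(3/2) = 1.42×10⁻⁵ m³.
B = (4π×10⁻⁷ × 1.57 × 0.0002657) / (2 × 1.42×10⁻⁵) = 1.85×10⁻⁵ T.

B ≈ 18.5 μT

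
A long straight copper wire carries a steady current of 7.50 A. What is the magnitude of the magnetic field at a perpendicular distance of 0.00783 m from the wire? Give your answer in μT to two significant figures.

For an infinitely long straight wire, B = μ₀I/(2πd).
B = (4π×10⁻⁷ × 7.50) / (2π × 0.00783) = 1.92×10⁻⁴ T.

B ≈ 190 μT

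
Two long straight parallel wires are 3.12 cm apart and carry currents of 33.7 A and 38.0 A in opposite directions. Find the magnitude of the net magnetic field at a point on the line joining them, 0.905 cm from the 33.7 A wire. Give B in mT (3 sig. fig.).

B ≈ 1.09 mT

Each long wire gives B = μ₀I/(2πd). Distances are d₁ = 0.00905 m and d₂ = 0.02215 m.
B₁ = 7.45×10⁻⁴ T, B₂ = 3.43×10⁻⁴ T.
Between antiparallel currents both contributions point the same way, so they add. B = B₁ + B₂ = 7.45×10⁻⁴ + 3.43×10⁻⁴ = 1.09×10⁻³ T.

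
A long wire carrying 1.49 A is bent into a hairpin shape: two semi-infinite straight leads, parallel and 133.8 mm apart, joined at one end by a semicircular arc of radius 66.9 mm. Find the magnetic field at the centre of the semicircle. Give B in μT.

The semicircular arc contributes B_arc = μ₀I·π/(4πR) = μ₀I/(4R) = 7.00×10⁻⁶ T.
Each semi-infinite lead is at perpendicular distance R = 0.0669 m from the centre, with the perpendicular foot at its near end, so it contributes μ₀I/(4πR); both point the same way, together 4.45×10⁻⁶ T.
Arc and leads all point the same direction: B = 7.00×10⁻⁶ + 4.45×10⁻⁶ = 1.15×10⁻⁵ T.

B ≈ 11.5 μT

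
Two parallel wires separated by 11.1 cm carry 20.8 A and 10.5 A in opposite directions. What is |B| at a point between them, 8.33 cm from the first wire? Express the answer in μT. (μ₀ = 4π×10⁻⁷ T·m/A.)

B ≈ 126 μT

Each long wire gives B = μ₀I/(2πd). Distances are d₁ = 0.0833 m and d₂ = 0.0277 m.
B₁ = 4.99×10⁻⁵ T, B₂ = 7.58×10⁻⁵ T.
Between antiparallel currents both contributions point the same way, so they add. B = B₁ + B₂ = 4.99×10⁻⁵ + 7.58×10⁻⁵ = 1.26×10⁻⁴ T.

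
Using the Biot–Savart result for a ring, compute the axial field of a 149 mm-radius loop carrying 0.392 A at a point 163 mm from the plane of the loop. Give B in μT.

B ≈ 0.508 μT

On the axis of a circular loop, B = μ₀IR² / [2(R²+z²)^(3/2)].
R² + z² = (0.149)² + (0.163)² = 0.04877 m², and (R²+z²)^(3/2) = 1.08×10⁻² m³.
B = (4π×10⁻⁷ × 0.392 × 0.0222) / (2 × 1.08×10⁻²) = 5.08×10⁻⁷ T.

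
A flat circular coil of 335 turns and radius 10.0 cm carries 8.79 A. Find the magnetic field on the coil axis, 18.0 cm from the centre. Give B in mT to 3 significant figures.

B ≈ 2.12 mT

For an N-turn flat coil, B = Nμ₀IR²/[2(R²+z²)^(3/2)] with R = 0.1 m, z = 0.18 m.
B = 335 × 6.33×10⁻⁶ T = 2.12×10⁻³ T.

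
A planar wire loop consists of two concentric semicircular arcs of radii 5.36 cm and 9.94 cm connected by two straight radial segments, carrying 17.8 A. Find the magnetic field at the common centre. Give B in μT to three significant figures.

B ≈ 48.1 μT

The radial connectors point toward the centre, so dl × r̂ = 0 and they contribute nothing.
Each semicircle gives μ₀I/(4R): inner arc 1.04×10⁻⁴ T, outer arc 5.63×10⁻⁵ T.
The two arcs carry current in opposite angular senses, so their fields oppose: B = |1.04×10⁻⁴ − 5.63×10⁻⁵| = 4.81×10⁻⁵ T.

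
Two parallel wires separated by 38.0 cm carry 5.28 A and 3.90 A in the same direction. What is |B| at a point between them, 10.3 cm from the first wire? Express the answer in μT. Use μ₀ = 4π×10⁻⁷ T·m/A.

B ≈ 7.44 μT

Each long wire gives B = μ₀I/(2πd). Distances are d₁ = 0.103 m and d₂ = 0.277 m.
B₁ = 1.03×10⁻⁵ T, B₂ = 2.82×10⁻⁶ T.
Between parallel currents the two contributions point in opposite directions, so they subtract. B = |B₁ − B₂| = |1.03×10⁻⁵ − 2.82×10⁻⁶| = 7.44×10⁻⁶ T.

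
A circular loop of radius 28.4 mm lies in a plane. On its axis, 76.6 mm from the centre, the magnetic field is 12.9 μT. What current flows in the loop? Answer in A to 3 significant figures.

On the axis of a loop, B = μ₀IR²/[2(R²+z²)^(3/2)], so I = 2B(R²+z²)^(3/2)/(μ₀R²).
R² + z² = 0.0008066 + 0.005868 = 0.006674 m²; raised to 3/2 gives 5.45×10⁻⁴ m³.
I = 2 × 1.29×10⁻⁵ × 5.45×10⁻⁴ / (1.26×10⁻⁶ × 0.0008066) = 13.9 A.

I ≈ 13.9 A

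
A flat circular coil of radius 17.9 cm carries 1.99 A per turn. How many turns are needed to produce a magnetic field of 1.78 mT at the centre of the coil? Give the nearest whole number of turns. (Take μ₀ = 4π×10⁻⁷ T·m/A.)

For an N-turn coil, B = Nμ₀I/(2R). A single turn gives B₁ = 6.99×10⁻⁶ T with R = 0.179 m.
N = B/B₁ = 1.78×10⁻³ / 6.99×10⁻⁶ = 254.82.

N = 255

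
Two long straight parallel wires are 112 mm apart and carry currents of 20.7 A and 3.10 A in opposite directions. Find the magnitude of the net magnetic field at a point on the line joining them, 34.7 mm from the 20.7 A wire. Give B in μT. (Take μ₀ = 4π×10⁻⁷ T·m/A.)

Each long wire gives B = μ₀I/(2πd). Distances are d₁ = 0.0347 m and d₂ = 0.0773 m.
B₁ = 1.19×10⁻⁴ T, B₂ = 8.02×10⁻⁶ T.
Between antiparallel currents both contributions point the same way, so they add. B = B₁ + B₂ = 1.19×10⁻⁴ + 8.02×10⁻⁶ = 1.27×10⁻⁴ T.

B ≈ 127 μT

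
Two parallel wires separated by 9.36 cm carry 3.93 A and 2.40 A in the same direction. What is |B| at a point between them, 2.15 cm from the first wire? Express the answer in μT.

Each long wire gives B = μ₀I/(2πd). Distances are d₁ = 0.0215 m and d₂ = 0.0721 m.
B₁ = 3.66×10⁻⁵ T, B₂ = 6.66×10⁻⁶ T.
Between parallel currents the two contributions point in opposite directions, so they subtract. B = |B₁ − B₂| = |3.66×10⁻⁵ − 6.66×10⁻⁶| = 2.99×10⁻⁵ T.

B ≈ 29.9 μT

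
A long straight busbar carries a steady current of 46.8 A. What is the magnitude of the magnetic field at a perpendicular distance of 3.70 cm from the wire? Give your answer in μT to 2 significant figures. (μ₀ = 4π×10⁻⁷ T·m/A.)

B ≈ 250 μT

For an infinitely long straight wire, B = μ₀I/(2πd).
B = (4π×10⁻⁷ × 46.8) / (2π × 0.037) = 2.53×10⁻⁴ T.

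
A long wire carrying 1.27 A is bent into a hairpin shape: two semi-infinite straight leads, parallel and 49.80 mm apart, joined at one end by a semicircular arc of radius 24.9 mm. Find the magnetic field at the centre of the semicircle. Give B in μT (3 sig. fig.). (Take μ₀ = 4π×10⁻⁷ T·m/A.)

B ≈ 26.2 μT

The semicircular arc contributes B_arc = μ₀I·π/(4πR) = μ₀I/(4R) = 1.60×10⁻⁵ T.
Each semi-infinite lead is at perpendicular distance R = 0.0249 m from the centre, with the perpendicular foot at its near end, so it contributes μ₀I/(4πR); both point the same way, together 1.02×10⁻⁵ T.
Arc and leads all point the same direction: B = 1.60×10⁻⁵ + 1.02×10⁻⁵ = 2.62×10⁻⁵ T.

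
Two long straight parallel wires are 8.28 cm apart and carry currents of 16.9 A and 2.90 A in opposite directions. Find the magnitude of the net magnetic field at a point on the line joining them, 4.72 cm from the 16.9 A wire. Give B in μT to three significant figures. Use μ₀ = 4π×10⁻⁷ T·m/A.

Each long wire gives B = μ₀I/(2πd). Distances are d₁ = 0.0472 m and d₂ = 0.0356 m.
B₁ = 7.16×10⁻⁵ T, B₂ = 1.63×10⁻⁵ T.
Between antiparallel currents both contributions point the same way, so they add. B = B₁ + B₂ = 7.16×10⁻⁵ + 1.63×10⁻⁵ = 8.79×10⁻⁵ T.

B ≈ 87.9 μT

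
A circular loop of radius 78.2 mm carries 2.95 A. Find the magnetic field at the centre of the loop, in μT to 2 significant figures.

B ≈ 24 μT

At the centre of a circular loop the Biot–Savart law gives B = μ₀I/(2R).
B = (4π×10⁻⁷ × 2.95) / (2 × 0.0782) = 2.37×10⁻⁵ T.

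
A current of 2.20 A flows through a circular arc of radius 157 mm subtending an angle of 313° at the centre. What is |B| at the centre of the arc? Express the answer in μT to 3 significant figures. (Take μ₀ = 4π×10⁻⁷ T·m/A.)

The Biot–Savart field of a circular arc at its centre is B = μ₀Iφ/(4πR), with φ = 5.463 rad.
B = (4π×10⁻⁷ × 2.20 × 5.463) / (4π × 0.157) = 7.65×10⁻⁶ T.

B ≈ 7.65 μT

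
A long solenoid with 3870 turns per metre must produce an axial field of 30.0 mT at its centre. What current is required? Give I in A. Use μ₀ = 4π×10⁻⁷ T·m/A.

Inside a long solenoid B = μ₀nI with n = 3870 m⁻¹, so I = B/(μ₀n).
I = 3.00×10⁻² / (4π×10⁻⁷ × 3870) = 6.17 A.

I ≈ 6.17 A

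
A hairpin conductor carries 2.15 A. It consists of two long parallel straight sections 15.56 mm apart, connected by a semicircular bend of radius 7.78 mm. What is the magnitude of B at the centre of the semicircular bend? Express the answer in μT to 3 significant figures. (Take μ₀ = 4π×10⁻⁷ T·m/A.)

The semicircular arc contributes B_arc = μ₀I·π/(4πR) = μ₀I/(4R) = 8.68×10⁻⁵ T.
Each semi-infinite lead is at perpendicular distance R = 0.00778 m from the centre, with the perpendicular foot at its near end, so it contributes μ₀I/(4πR); both point the same way, together 5.53×10⁻⁵ T.
Arc and leads all point the same direction: B = 8.68×10⁻⁵ + 5.53×10⁻⁵ = 1.42×10⁻⁴ T.

B ≈ 142 μT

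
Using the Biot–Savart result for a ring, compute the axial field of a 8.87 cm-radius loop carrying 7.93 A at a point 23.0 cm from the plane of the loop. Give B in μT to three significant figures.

On the axis of a circular loop, B = μ₀IR² / [2(R²+z²)^(3/2)].
R² + z² = (0.0887)² + (0.23)² = 0.06077 m², and (R²+z²)^(3/2) = 1.50×10⁻² m³.
B = (4π×10⁻⁷ × 7.93 × 0.007868) / (2 × 1.50×10⁻²) = 2.62×10⁻⁶ T.

B ≈ 2.62 μT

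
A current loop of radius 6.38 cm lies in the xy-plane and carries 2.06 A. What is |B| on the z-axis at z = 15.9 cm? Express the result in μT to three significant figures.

B ≈ 1.05 μT

On the axis of a circular loop, B = μ₀IR² / [2(R²+z²)^(3/2)].
R² + z² = (0.0638)² + (0.159)² = 0.02935 m², and (R²+z²)^(3/2) = 5.03×10⁻³ m³.
B = (4π×10⁻⁷ × 2.06 × 0.00407) / (2 × 5.03×10⁻³) = 1.05×10⁻⁶ T.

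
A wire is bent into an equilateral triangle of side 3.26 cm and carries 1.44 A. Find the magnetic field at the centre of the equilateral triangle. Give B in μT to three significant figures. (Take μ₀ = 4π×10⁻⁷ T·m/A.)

B ≈ 79.5 μT

Each side is a finite straight segment at perpendicular distance d = a/(2 tan(π/3)) = 0.009411 m from the centre, with end-angles ±π/3.
One side contributes B₁ = (μ₀I/4πd)·2 sin(π/3) = 2.65×10⁻⁵ T.
All 3 sides add in the same direction: B = 3 × 2.65×10⁻⁵ = 7.95×10⁻⁵ T.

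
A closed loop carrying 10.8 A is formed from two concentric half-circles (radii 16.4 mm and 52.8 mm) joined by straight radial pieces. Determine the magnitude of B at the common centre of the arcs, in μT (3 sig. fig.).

B ≈ 143 μT

The radial connectors point toward the centre, so dl × r̂ = 0 and they contribute nothing.
Each semicircle gives μ₀I/(4R): inner arc 2.07×10⁻⁴ T, outer arc 6.43×10⁻⁵ T.
The two arcs carry current in opposite angular senses, so their fields oppose: B = |2.07×10⁻⁴ − 6.43×10⁻⁵| = 1.43×10⁻⁴ T.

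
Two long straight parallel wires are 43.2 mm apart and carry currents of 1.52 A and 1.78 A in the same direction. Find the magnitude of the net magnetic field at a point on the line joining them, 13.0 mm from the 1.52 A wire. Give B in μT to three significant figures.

Each long wire gives B = μ₀I/(2πd). Distances are d₁ = 0.013 m and d₂ = 0.0302 m.
B₁ = 2.34×10⁻⁵ T, B₂ = 1.18×10⁻⁵ T.
Between parallel currents the two contributions point in opposite directions, so they subtract. B = |B₁ − B₂| = |2.34×10⁻⁵ − 1.18×10⁻⁵| = 1.16×10⁻⁵ T.

B ≈ 11.6 μT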